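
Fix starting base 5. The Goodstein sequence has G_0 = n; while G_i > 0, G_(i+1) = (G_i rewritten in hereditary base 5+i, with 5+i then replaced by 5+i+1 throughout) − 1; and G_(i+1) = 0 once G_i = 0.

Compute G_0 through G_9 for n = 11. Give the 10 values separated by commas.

11, 12, 13, 13, 13, 13, 13, 13, 13, 13

G_0 = 11. HB_5(11) = 2·5 + 1. Bump = 13. G_1 = 12.
G_1 = 12. HB_6(12) = 2·6. Bump = 14. G_2 = 13.
G_2 = 13. HB_7(13) = 7 + 6. Bump = 14. G_3 = 13.
G_3 = 13. HB_8(13) = 8 + 5. Bump = 14. G_4 = 13.
G_4 = 13. HB_9(13) = 9 + 4. Bump = 14. G_5 = 13.
G_5 = 13. HB_10(13) = 10 + 3. Bump = 14. G_6 = 13.
G_6 = 13. HB_11(13) = 11 + 2. Bump = 14. G_7 = 13.
G_7 = 13. HB_12(13) = 12 + 1. Bump = 14. G_8 = 13.
G_8 = 13. HB_13(13) = 13. Bump = 14. G_9 = 13.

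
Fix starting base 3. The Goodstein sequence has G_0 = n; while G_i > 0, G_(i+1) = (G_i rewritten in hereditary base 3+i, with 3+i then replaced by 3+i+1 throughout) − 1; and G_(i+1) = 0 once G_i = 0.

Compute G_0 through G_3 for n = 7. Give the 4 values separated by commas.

G_0 = 7. HB_3(7) = 2·3 + 1. Bump = 9. G_1 = 8.
G_1 = 8. HB_4(8) = 2·4. Bump = 10. G_2 = 9.
G_2 = 9. HB_5(9) = 5 + 4. Bump = 10. G_3 = 9.

7, 8, 9, 9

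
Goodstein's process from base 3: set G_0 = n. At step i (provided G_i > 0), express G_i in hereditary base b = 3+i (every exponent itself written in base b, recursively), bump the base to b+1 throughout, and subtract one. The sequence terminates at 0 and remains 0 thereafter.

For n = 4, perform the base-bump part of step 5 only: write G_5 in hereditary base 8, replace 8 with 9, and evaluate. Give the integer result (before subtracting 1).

1

step 0: 4 = 3 + 1; sub 4 for 3: 4 + 1; = 5; G_1 = 5−1 = 4
step 1: 4 = 4; sub 5 for 4: 5; = 5; G_2 = 5−1 = 4
step 2: 4 = 4; sub 6 for 5: 4; = 4; G_3 = 4−1 = 3
step 3: 3 = 3; sub 7 for 6: 3; = 3; G_4 = 3−1 = 2
step 4: 2 = 2; sub 8 for 7: 2; = 2; G_5 = 2−1 = 1
step 5: 1 = 1; sub 9 for 8: 1; = 1; G_6 = 1−1 = 0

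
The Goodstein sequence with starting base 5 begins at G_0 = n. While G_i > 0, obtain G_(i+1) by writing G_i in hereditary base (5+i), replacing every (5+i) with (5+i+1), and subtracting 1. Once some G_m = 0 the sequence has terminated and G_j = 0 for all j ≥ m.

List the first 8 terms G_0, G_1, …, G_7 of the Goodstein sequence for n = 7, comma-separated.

7, 7, 7, 7, 6, 5, 4, 3

G_0 = 7. HB_5(7) = 5 + 2. Bump = 8. G_1 = 7.
G_1 = 7. HB_6(7) = 6 + 1. Bump = 8. G_2 = 7.
G_2 = 7. HB_7(7) = 7. Bump = 8. G_3 = 7.
G_3 = 7. HB_8(7) = 7. Bump = 7. G_4 = 6.
G_4 = 6. HB_9(6) = 6. Bump = 6. G_5 = 5.
G_5 = 5. HB_10(5) = 5. Bump = 5. G_6 = 4.
G_6 = 4. HB_11(4) = 4. Bump = 4. G_7 = 3.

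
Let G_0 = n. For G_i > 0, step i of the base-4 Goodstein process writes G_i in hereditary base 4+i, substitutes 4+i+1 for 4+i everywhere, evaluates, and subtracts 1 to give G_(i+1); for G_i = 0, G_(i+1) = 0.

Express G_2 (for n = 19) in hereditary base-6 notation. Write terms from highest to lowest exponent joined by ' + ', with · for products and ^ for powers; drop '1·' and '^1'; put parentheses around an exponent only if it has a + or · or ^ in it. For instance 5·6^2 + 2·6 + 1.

6^2 + 1

base 4: 19 = 4^2 + 3; at 5: 5^2 + 3 = 28; next = 27
base 5: 27 = 5^2 + 2; at 6: 6^2 + 2 = 38; next = 37
base 6: 37 = 6^2 + 1; at 7: 7^2 + 1 = 50; next = 49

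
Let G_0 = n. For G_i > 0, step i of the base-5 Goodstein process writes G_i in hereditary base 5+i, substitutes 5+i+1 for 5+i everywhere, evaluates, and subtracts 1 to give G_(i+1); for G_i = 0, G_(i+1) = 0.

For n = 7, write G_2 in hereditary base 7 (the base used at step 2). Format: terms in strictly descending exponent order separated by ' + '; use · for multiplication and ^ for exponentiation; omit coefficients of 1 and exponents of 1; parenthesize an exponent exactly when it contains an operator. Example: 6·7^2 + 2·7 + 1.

7

[0] 7 ≡ 5 + 2 (base 5). Lift 6: 8. −1: 7.
[1] 7 ≡ 6 + 1 (base 6). Lift 7: 8. −1: 7.
[2] 7 ≡ 7 (base 7). Lift 8: 8. −1: 7.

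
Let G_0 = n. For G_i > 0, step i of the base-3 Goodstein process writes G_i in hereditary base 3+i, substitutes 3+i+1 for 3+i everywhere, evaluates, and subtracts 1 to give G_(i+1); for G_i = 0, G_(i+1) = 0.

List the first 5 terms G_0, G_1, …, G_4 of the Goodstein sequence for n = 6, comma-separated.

G_0=6  [base 3] 2·3  →[3↦4]→  2·4 = 8  −1 ⇒ G_1=7
G_1=7  [base 4] 4 + 3  →[4↦5]→  5 + 3 = 8  −1 ⇒ G_2=7
G_2=7  [base 5] 5 + 2  →[5↦6]→  6 + 2 = 8  −1 ⇒ G_3=7
G_3=7  [base 6] 6 + 1  →[6↦7]→  7 + 1 = 8  −1 ⇒ G_4=7

6, 7, 7, 7, 7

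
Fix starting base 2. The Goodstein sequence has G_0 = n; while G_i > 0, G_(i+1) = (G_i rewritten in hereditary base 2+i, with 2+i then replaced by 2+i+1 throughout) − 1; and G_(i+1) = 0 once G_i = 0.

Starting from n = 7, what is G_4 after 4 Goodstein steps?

46657

7 —HB2→ 2^2 + 2 + 1 —bump→ 3^3 + 3 + 1 = 31 —(−1)→ 30
30 —HB3→ 3^3 + 3 —bump→ 4^4 + 4 = 260 —(−1)→ 259
259 —HB4→ 4^4 + 3 —bump→ 5^5 + 3 = 3128 —(−1)→ 3127
3127 —HB5→ 5^5 + 2 —bump→ 6^6 + 2 = 46658 —(−1)→ 46657
46657 —HB6→ 6^6 + 1 —bump→ 7^7 + 1 = 823544 —(−1)→ 823543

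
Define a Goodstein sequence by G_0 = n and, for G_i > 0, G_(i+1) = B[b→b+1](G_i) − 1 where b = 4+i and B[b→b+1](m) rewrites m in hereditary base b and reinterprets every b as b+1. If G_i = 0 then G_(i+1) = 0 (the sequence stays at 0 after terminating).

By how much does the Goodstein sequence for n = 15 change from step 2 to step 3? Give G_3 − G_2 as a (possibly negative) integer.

2

G_0 = 15. HB_4(15) = 3·4 + 3. Bump = 18. G_1 = 17.
G_1 = 17. HB_5(17) = 3·5 + 2. Bump = 20. G_2 = 19.
G_2 = 19. HB_6(19) = 3·6 + 1. Bump = 22. G_3 = 21.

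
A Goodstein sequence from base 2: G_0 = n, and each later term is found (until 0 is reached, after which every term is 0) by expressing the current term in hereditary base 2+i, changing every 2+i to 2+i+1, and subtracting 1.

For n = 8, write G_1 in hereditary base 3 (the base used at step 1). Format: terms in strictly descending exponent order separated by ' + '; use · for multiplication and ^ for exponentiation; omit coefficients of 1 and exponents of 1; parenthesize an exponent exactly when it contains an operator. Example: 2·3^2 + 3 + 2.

i=0: 8 = 2^(2 + 1) (b=2); 2→3: 3^(3 + 1) = 81; 81−1 = 80
i=1: 80 = 2·3^3 + 2·3^2 + 2·3 + 2 (b=3); 3→4: 2·4^4 + 2·4^2 + 2·4 + 2 = 554; 554−1 = 553

2·3^3 + 2·3^2 + 2·3 + 2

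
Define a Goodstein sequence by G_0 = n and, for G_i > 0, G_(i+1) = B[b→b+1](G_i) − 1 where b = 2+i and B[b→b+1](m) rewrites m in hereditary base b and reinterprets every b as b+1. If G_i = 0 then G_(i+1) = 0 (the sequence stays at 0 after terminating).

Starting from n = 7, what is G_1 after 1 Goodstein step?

G_0 = 7. HB_2(7) = 2^2 + 2 + 1. Bump = 31. G_1 = 30.
G_1 = 30. HB_3(30) = 3^3 + 3. Bump = 260. G_2 = 259.

30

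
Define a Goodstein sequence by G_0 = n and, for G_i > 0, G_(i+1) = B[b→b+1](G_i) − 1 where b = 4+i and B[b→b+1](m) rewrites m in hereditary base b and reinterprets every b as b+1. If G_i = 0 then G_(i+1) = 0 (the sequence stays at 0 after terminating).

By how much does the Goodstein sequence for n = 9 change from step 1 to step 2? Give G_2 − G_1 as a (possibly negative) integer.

9 —HB4→ 2·4 + 1 —bump→ 2·5 + 1 = 11 —(−1)→ 10
10 —HB5→ 2·5 —bump→ 2·6 = 12 —(−1)→ 11

1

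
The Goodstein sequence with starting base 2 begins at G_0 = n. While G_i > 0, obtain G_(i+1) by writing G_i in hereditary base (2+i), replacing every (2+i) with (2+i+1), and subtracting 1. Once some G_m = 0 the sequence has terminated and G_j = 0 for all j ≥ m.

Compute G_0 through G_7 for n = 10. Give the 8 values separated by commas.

[0] 10 ≡ 2^(2 + 1) + 2 (base 2). Lift 3: 84. −1: 83.
[1] 83 ≡ 3^(3 + 1) + 2 (base 3). Lift 4: 1026. −1: 1025.
[2] 1025 ≡ 4^(4 + 1) + 1 (base 4). Lift 5: 15626. −1: 15625.
[3] 15625 ≡ 5^(5 + 1) (base 5). Lift 6: 279936. −1: 279935.
[4] 279935 ≡ 5·6^6 + 5·6^5 + 5·6^4 + 5·6^3 + 5·6^2 + 5·6 + 5 (base 6). Lift 7: 4215755. −1: 4215754.
[5] 4215754 ≡ 5·7^7 + 5·7^5 + 5·7^4 + 5·7^3 + 5·7^2 + 5·7 + 4 (base 7). Lift 8: 84073324. −1: 84073323.
[6] 84073323 ≡ 5·8^8 + 5·8^5 + 5·8^4 + 5·8^3 + 5·8^2 + 5·8 + 3 (base 8). Lift 9: 1937434593. −1: 1937434592.

10, 83, 1025, 15625, 279935, 4215754, 84073323, 1937434592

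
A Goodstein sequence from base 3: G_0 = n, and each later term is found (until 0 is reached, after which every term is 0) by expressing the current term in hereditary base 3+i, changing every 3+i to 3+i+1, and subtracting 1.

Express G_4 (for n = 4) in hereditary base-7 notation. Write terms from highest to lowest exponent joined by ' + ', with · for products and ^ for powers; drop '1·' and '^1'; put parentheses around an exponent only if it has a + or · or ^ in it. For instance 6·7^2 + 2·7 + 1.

[0] 4 ≡ 3 + 1 (base 3). Lift 4: 5. −1: 4.
[1] 4 ≡ 4 (base 4). Lift 5: 5. −1: 4.
[2] 4 ≡ 4 (base 5). Lift 6: 4. −1: 3.
[3] 3 ≡ 3 (base 6). Lift 7: 3. −1: 2.
[4] 2 ≡ 2 (base 7). Lift 8: 2. −1: 1.

2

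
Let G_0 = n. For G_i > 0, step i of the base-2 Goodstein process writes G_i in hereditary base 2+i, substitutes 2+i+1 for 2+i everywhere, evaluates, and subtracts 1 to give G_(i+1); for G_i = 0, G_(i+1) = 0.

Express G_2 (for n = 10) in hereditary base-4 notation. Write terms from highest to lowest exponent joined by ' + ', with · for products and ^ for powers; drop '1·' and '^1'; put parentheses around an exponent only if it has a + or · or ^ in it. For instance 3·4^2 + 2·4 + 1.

10 —HB2→ 2^(2 + 1) + 2 —bump→ 3^(3 + 1) + 3 = 84 —(−1)→ 83
83 —HB3→ 3^(3 + 1) + 2 —bump→ 4^(4 + 1) + 2 = 1026 —(−1)→ 1025

4^(4 + 1) + 1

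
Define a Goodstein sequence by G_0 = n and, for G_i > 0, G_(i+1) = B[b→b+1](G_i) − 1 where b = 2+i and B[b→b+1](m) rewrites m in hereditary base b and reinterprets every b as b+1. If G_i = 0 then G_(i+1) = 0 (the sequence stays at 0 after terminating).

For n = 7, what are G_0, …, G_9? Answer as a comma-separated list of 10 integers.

[0] 7 ≡ 2^2 + 2 + 1 (base 2). Lift 3: 31. −1: 30.
[1] 30 ≡ 3^3 + 3 (base 3). Lift 4: 260. −1: 259.
[2] 259 ≡ 4^4 + 3 (base 4). Lift 5: 3128. −1: 3127.
[3] 3127 ≡ 5^5 + 2 (base 5). Lift 6: 46658. −1: 46657.
[4] 46657 ≡ 6^6 + 1 (base 6). Lift 7: 823544. −1: 823543.
[5] 823543 ≡ 7^7 (base 7). Lift 8: 16777216. −1: 16777215.
[6] 16777215 ≡ 7·8^7 + 7·8^6 + 7·8^5 + 7·8^4 + 7·8^3 + 7·8^2 + 7·8 + 7 (base 8). Lift 9: 37665880. −1: 37665879.
[7] 37665879 ≡ 7·9^7 + 7·9^6 + 7·9^5 + 7·9^4 + 7·9^3 + 7·9^2 + 7·9 + 6 (base 9). Lift 10: 77777776. −1: 77777775.
[8] 77777775 ≡ 7·10^7 + 7·10^6 + 7·10^5 + 7·10^4 + 7·10^3 + 7·10^2 + 7·10 + 5 (base 10). Lift 11: 150051214. −1: 150051213.

7, 30, 259, 3127, 46657, 823543, 16777215, 37665879, 77777775, 150051213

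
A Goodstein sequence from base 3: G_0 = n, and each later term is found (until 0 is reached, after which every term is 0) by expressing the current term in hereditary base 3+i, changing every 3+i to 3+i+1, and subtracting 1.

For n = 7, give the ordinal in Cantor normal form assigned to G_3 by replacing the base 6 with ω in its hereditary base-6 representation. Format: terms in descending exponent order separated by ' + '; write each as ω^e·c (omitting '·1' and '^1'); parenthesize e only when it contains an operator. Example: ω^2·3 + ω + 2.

ω + 3

step 0: 7 = 2·3 + 1; sub 4 for 3: 2·4 + 1; = 9; G_1 = 9−1 = 8
step 1: 8 = 2·4; sub 5 for 4: 2·5; = 10; G_2 = 10−1 = 9
step 2: 9 = 5 + 4; sub 6 for 5: 6 + 4; = 10; G_3 = 10−1 = 9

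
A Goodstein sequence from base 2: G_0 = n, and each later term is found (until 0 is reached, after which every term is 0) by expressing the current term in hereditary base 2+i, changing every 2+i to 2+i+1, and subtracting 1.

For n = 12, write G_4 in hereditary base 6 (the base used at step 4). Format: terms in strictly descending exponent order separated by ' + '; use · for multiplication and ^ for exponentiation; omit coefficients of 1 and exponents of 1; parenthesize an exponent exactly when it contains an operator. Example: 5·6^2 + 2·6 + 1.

G_0 = 12. HB_2(12) = 2^(2 + 1) + 2^2. Bump = 108. G_1 = 107.
G_1 = 107. HB_3(107) = 3^(3 + 1) + 2·3^2 + 2·3 + 2. Bump = 1066. G_2 = 1065.
G_2 = 1065. HB_4(1065) = 4^(4 + 1) + 2·4^2 + 2·4 + 1. Bump = 15686. G_3 = 15685.
G_3 = 15685. HB_5(15685) = 5^(5 + 1) + 2·5^2 + 2·5. Bump = 280020. G_4 = 280019.
G_4 = 280019. HB_6(280019) = 6^(6 + 1) + 2·6^2 + 6 + 5. Bump = 5764911. G_5 = 5764910.

6^(6 + 1) + 2·6^2 + 6 + 5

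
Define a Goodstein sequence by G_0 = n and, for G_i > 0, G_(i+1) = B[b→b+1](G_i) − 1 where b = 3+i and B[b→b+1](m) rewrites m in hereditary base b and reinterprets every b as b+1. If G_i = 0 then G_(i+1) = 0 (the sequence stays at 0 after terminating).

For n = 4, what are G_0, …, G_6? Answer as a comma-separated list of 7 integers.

4, 4, 4, 3, 2, 1, 0

G_0=4  [base 3] 3 + 1  →[3↦4]→  4 + 1 = 5  −1 ⇒ G_1=4
G_1=4  [base 4] 4  →[4↦5]→  5 = 5  −1 ⇒ G_2=4
G_2=4  [base 5] 4  →[5↦6]→  4 = 4  −1 ⇒ G_3=3
G_3=3  [base 6] 3  →[6↦7]→  3 = 3  −1 ⇒ G_4=2
G_4=2  [base 7] 2  →[7↦8]→  2 = 2  −1 ⇒ G_5=1
G_5=1  [base 8] 1  →[8↦9]→  1 = 1  −1 ⇒ G_6=0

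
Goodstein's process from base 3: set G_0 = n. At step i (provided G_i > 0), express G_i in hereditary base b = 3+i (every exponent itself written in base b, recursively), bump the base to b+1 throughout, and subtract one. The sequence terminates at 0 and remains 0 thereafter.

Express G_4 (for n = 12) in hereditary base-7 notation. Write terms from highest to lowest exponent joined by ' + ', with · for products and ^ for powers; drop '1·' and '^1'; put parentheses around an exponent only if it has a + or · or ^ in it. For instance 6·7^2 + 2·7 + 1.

7^2

G_0 = 12. HB_3(12) = 3^2 + 3. Bump = 20. G_1 = 19.
G_1 = 19. HB_4(19) = 4^2 + 3. Bump = 28. G_2 = 27.
G_2 = 27. HB_5(27) = 5^2 + 2. Bump = 38. G_3 = 37.
G_3 = 37. HB_6(37) = 6^2 + 1. Bump = 50. G_4 = 49.
G_4 = 49. HB_7(49) = 7^2. Bump = 64. G_5 = 63.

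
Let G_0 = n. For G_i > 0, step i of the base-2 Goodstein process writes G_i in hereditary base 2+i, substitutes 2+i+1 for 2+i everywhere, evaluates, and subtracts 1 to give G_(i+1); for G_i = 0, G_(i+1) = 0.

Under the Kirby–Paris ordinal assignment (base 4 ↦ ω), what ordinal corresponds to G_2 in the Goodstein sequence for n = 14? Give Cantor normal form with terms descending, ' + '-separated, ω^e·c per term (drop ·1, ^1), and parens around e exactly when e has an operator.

G_0=14  [base 2] 2^(2 + 1) + 2^2 + 2  →[2↦3]→  3^(3 + 1) + 3^3 + 3 = 111  −1 ⇒ G_1=110
G_1=110  [base 3] 3^(3 + 1) + 3^3 + 2  →[3↦4]→  4^(4 + 1) + 4^4 + 2 = 1282  −1 ⇒ G_2=1281
G_2=1281  [base 4] 4^(4 + 1) + 4^4 + 1  →[4↦5]→  5^(5 + 1) + 5^5 + 1 = 18751  −1 ⇒ G_3=18750

ω^(ω + 1) + ω^ω + 1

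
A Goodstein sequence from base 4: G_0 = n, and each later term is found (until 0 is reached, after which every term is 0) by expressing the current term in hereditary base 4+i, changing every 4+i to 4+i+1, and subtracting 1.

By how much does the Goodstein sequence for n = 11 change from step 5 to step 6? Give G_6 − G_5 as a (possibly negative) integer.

0

step 0: 11 = 2·4 + 3; sub 5 for 4: 2·5 + 3; = 13; G_1 = 13−1 = 12
step 1: 12 = 2·5 + 2; sub 6 for 5: 2·6 + 2; = 14; G_2 = 14−1 = 13
step 2: 13 = 2·6 + 1; sub 7 for 6: 2·7 + 1; = 15; G_3 = 15−1 = 14
step 3: 14 = 2·7; sub 8 for 7: 2·8; = 16; G_4 = 16−1 = 15
step 4: 15 = 8 + 7; sub 9 for 8: 9 + 7; = 16; G_5 = 16−1 = 15
step 5: 15 = 9 + 6; sub 10 for 9: 10 + 6; = 16; G_6 = 16−1 = 15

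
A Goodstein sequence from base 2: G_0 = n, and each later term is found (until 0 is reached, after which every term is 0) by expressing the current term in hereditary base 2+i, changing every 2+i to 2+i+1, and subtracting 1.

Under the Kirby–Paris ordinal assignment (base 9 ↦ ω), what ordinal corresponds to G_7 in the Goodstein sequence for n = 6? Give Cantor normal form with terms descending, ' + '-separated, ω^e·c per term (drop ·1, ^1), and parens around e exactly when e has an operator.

ω^5·5 + ω^4·5 + ω^3·5 + ω^2·5 + ω·5 + 2

base 2: 6 = 2^2 + 2; at 3: 3^3 + 3 = 30; next = 29
base 3: 29 = 3^3 + 2; at 4: 4^4 + 2 = 258; next = 257
base 4: 257 = 4^4 + 1; at 5: 5^5 + 1 = 3126; next = 3125
base 5: 3125 = 5^5; at 6: 6^6 = 46656; next = 46655
base 6: 46655 = 5·6^5 + 5·6^4 + 5·6^3 + 5·6^2 + 5·6 + 5; at 7: 5·7^5 + 5·7^4 + 5·7^3 + 5·7^2 + 5·7 + 5 = 98040; next = 98039
base 7: 98039 = 5·7^5 + 5·7^4 + 5·7^3 + 5·7^2 + 5·7 + 4; at 8: 5·8^5 + 5·8^4 + 5·8^3 + 5·8^2 + 5·8 + 4 = 187244; next = 187243
base 8: 187243 = 5·8^5 + 5·8^4 + 5·8^3 + 5·8^2 + 5·8 + 3; at 9: 5·9^5 + 5·9^4 + 5·9^3 + 5·9^2 + 5·9 + 3 = 332148; next = 332147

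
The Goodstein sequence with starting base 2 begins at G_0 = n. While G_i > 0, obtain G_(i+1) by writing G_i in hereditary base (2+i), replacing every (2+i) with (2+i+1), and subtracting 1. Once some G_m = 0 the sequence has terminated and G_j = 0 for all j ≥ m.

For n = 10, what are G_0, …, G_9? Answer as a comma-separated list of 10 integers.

10, 83, 1025, 15625, 279935, 4215754, 84073323, 1937434592, 50000555551, 1426559238830

G_0 = 10. HB_2(10) = 2^(2 + 1) + 2. Bump = 84. G_1 = 83.
G_1 = 83. HB_3(83) = 3^(3 + 1) + 2. Bump = 1026. G_2 = 1025.
G_2 = 1025. HB_4(1025) = 4^(4 + 1) + 1. Bump = 15626. G_3 = 15625.
G_3 = 15625. HB_5(15625) = 5^(5 + 1). Bump = 279936. G_4 = 279935.
G_4 = 279935. HB_6(279935) = 5·6^6 + 5·6^5 + 5·6^4 + 5·6^3 + 5·6^2 + 5·6 + 5. Bump = 4215755. G_5 = 4215754.
G_5 = 4215754. HB_7(4215754) = 5·7^7 + 5·7^5 + 5·7^4 + 5·7^3 + 5·7^2 + 5·7 + 4. Bump = 84073324. G_6 = 84073323.
G_6 = 84073323. HB_8(84073323) = 5·8^8 + 5·8^5 + 5·8^4 + 5·8^3 + 5·8^2 + 5·8 + 3. Bump = 1937434593. G_7 = 1937434592.
G_7 = 1937434592. HB_9(1937434592) = 5·9^9 + 5·9^5 + 5·9^4 + 5·9^3 + 5·9^2 + 5·9 + 2. Bump = 50000555552. G_8 = 50000555551.
G_8 = 50000555551. HB_10(50000555551) = 5·10^10 + 5·10^5 + 5·10^4 + 5·10^3 + 5·10^2 + 5·10 + 1. Bump = 1426559238831. G_9 = 1426559238830.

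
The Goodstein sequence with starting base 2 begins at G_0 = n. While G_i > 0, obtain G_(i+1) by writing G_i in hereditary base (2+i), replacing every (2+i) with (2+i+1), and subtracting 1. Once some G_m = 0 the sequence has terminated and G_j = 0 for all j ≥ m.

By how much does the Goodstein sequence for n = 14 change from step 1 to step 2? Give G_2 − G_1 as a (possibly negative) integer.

1171

14 —HB2→ 2^(2 + 1) + 2^2 + 2 —bump→ 3^(3 + 1) + 3^3 + 3 = 111 —(−1)→ 110
110 —HB3→ 3^(3 + 1) + 3^3 + 2 —bump→ 4^(4 + 1) + 4^4 + 2 = 1282 —(−1)→ 1281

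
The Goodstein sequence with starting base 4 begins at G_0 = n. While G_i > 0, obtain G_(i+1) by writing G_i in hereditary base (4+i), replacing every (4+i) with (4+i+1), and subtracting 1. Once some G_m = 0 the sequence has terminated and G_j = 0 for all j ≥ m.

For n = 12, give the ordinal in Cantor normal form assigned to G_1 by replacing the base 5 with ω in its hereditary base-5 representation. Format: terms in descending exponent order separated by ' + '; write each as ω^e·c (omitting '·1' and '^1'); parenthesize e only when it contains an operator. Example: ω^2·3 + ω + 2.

ω·2 + 4

G_0=12  [base 4] 3·4  →[4↦5]→  3·5 = 15  −1 ⇒ G_1=14
G_1=14  [base 5] 2·5 + 4  →[5↦6]→  2·6 + 4 = 16  −1 ⇒ G_2=15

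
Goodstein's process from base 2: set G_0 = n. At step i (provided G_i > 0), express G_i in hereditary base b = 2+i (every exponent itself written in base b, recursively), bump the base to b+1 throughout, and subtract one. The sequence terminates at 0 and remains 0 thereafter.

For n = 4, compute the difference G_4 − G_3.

23

step 0: 4 = 2^2; sub 3 for 2: 3^3; = 27; G_1 = 27−1 = 26
step 1: 26 = 2·3^2 + 2·3 + 2; sub 4 for 3: 2·4^2 + 2·4 + 2; = 42; G_2 = 42−1 = 41
step 2: 41 = 2·4^2 + 2·4 + 1; sub 5 for 4: 2·5^2 + 2·5 + 1; = 61; G_3 = 61−1 = 60
step 3: 60 = 2·5^2 + 2·5; sub 6 for 5: 2·6^2 + 2·6; = 84; G_4 = 84−1 = 83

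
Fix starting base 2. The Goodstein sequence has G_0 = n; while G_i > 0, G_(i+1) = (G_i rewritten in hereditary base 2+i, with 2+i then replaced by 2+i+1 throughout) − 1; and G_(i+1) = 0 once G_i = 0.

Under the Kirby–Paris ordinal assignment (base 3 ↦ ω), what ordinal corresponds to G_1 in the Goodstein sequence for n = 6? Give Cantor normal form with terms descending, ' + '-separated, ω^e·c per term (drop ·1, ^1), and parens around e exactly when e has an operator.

step 0: 6 = 2^2 + 2; sub 3 for 2: 3^3 + 3; = 30; G_1 = 30−1 = 29
step 1: 29 = 3^3 + 2; sub 4 for 3: 4^4 + 2; = 258; G_2 = 258−1 = 257

ω^ω + 2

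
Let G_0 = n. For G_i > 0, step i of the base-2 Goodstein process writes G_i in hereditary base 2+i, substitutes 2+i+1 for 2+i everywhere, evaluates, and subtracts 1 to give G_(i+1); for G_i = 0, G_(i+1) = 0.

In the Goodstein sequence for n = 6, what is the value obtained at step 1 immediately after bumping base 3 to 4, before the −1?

step 0: 6 = 2^2 + 2; sub 3 for 2: 3^3 + 3; = 30; G_1 = 30−1 = 29
step 1: 29 = 3^3 + 2; sub 4 for 3: 4^4 + 2; = 258; G_2 = 258−1 = 257

258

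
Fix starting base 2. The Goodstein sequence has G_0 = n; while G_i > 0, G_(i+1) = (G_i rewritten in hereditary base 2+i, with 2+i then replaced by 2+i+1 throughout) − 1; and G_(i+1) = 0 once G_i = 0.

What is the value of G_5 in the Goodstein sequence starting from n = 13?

5765998

[0] 13 ≡ 2^(2 + 1) + 2^2 + 1 (base 2). Lift 3: 109. −1: 108.
[1] 108 ≡ 3^(3 + 1) + 3^3 (base 3). Lift 4: 1280. −1: 1279.
[2] 1279 ≡ 4^(4 + 1) + 3·4^3 + 3·4^2 + 3·4 + 3 (base 4). Lift 5: 16093. −1: 16092.
[3] 16092 ≡ 5^(5 + 1) + 3·5^3 + 3·5^2 + 3·5 + 2 (base 5). Lift 6: 280712. −1: 280711.
[4] 280711 ≡ 6^(6 + 1) + 3·6^3 + 3·6^2 + 3·6 + 1 (base 6). Lift 7: 5765999. −1: 5765998.
[5] 5765998 ≡ 7^(7 + 1) + 3·7^3 + 3·7^2 + 3·7 (base 7). Lift 8: 134219480. −1: 134219479.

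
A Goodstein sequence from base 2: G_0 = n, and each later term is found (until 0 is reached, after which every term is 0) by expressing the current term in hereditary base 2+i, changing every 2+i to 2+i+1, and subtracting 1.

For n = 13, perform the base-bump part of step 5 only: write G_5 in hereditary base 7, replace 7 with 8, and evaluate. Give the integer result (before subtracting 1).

[0] 13 ≡ 2^(2 + 1) + 2^2 + 1 (base 2). Lift 3: 109. −1: 108.
[1] 108 ≡ 3^(3 + 1) + 3^3 (base 3). Lift 4: 1280. −1: 1279.
[2] 1279 ≡ 4^(4 + 1) + 3·4^3 + 3·4^2 + 3·4 + 3 (base 4). Lift 5: 16093. −1: 16092.
[3] 16092 ≡ 5^(5 + 1) + 3·5^3 + 3·5^2 + 3·5 + 2 (base 5). Lift 6: 280712. −1: 280711.
[4] 280711 ≡ 6^(6 + 1) + 3·6^3 + 3·6^2 + 3·6 + 1 (base 6). Lift 7: 5765999. −1: 5765998.

134219480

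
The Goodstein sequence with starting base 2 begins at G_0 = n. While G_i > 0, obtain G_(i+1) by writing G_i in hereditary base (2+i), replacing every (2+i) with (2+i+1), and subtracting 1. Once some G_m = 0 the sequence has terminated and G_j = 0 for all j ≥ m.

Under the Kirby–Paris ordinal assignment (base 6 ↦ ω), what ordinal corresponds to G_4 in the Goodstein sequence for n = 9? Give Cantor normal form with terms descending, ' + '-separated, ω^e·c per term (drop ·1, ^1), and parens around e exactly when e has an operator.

step 0: 9 = 2^(2 + 1) + 1; sub 3 for 2: 3^(3 + 1) + 1; = 82; G_1 = 82−1 = 81
step 1: 81 = 3^(3 + 1); sub 4 for 3: 4^(4 + 1); = 1024; G_2 = 1024−1 = 1023
step 2: 1023 = 3·4^4 + 3·4^3 + 3·4^2 + 3·4 + 3; sub 5 for 4: 3·5^5 + 3·5^3 + 3·5^2 + 3·5 + 3; = 9843; G_3 = 9843−1 = 9842
step 3: 9842 = 3·5^5 + 3·5^3 + 3·5^2 + 3·5 + 2; sub 6 for 5: 3·6^6 + 3·6^3 + 3·6^2 + 3·6 + 2; = 140744; G_4 = 140744−1 = 140743

ω^ω·3 + ω^3·3 + ω^2·3 + ω·3 + 1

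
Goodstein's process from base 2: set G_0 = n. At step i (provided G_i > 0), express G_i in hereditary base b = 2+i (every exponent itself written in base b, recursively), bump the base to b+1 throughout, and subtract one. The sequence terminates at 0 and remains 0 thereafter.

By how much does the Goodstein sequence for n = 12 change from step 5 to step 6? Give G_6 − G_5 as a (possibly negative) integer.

128452957

base 2: 12 = 2^(2 + 1) + 2^2; at 3: 3^(3 + 1) + 3^3 = 108; next = 107
base 3: 107 = 3^(3 + 1) + 2·3^2 + 2·3 + 2; at 4: 4^(4 + 1) + 2·4^2 + 2·4 + 2 = 1066; next = 1065
base 4: 1065 = 4^(4 + 1) + 2·4^2 + 2·4 + 1; at 5: 5^(5 + 1) + 2·5^2 + 2·5 + 1 = 15686; next = 15685
base 5: 15685 = 5^(5 + 1) + 2·5^2 + 2·5; at 6: 6^(6 + 1) + 2·6^2 + 2·6 = 280020; next = 280019
base 6: 280019 = 6^(6 + 1) + 2·6^2 + 6 + 5; at 7: 7^(7 + 1) + 2·7^2 + 7 + 5 = 5764911; next = 5764910
base 7: 5764910 = 7^(7 + 1) + 2·7^2 + 7 + 4; at 8: 8^(8 + 1) + 2·8^2 + 8 + 4 = 134217868; next = 134217867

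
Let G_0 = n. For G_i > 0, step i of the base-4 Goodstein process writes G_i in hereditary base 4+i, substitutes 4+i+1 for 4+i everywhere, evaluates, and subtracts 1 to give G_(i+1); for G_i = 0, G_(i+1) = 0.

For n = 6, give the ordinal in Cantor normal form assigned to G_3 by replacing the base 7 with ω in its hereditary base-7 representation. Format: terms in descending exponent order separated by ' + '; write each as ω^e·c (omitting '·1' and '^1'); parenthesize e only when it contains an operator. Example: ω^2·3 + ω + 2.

6

step 0: 6 = 4 + 2; sub 5 for 4: 5 + 2; = 7; G_1 = 7−1 = 6
step 1: 6 = 5 + 1; sub 6 for 5: 6 + 1; = 7; G_2 = 7−1 = 6
step 2: 6 = 6; sub 7 for 6: 7; = 7; G_3 = 7−1 = 6
step 3: 6 = 6; sub 8 for 7: 6; = 6; G_4 = 6−1 = 5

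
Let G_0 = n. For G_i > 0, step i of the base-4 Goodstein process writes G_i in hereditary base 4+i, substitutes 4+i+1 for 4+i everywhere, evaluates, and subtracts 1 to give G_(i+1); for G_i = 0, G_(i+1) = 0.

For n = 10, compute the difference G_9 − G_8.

0

10 —HB4→ 2·4 + 2 —bump→ 2·5 + 2 = 12 —(−1)→ 11
11 —HB5→ 2·5 + 1 —bump→ 2·6 + 1 = 13 —(−1)→ 12
12 —HB6→ 2·6 —bump→ 2·7 = 14 —(−1)→ 13
13 —HB7→ 7 + 6 —bump→ 8 + 6 = 14 —(−1)→ 13
13 —HB8→ 8 + 5 —bump→ 9 + 5 = 14 —(−1)→ 13
13 —HB9→ 9 + 4 —bump→ 10 + 4 = 14 —(−1)→ 13
13 —HB10→ 10 + 3 —bump→ 11 + 3 = 14 —(−1)→ 13
13 —HB11→ 11 + 2 —bump→ 12 + 2 = 14 —(−1)→ 13
13 —HB12→ 12 + 1 —bump→ 13 + 1 = 14 —(−1)→ 13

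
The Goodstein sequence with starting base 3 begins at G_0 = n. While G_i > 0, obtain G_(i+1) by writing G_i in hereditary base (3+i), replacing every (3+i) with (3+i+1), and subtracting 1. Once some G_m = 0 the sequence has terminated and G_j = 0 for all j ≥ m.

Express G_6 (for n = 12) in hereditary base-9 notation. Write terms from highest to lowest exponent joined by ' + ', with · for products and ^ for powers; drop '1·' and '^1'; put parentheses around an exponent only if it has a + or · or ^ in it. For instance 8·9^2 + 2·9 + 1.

7·9 + 6

step 0: 12 = 3^2 + 3; sub 4 for 3: 4^2 + 4; = 20; G_1 = 20−1 = 19
step 1: 19 = 4^2 + 3; sub 5 for 4: 5^2 + 3; = 28; G_2 = 28−1 = 27
step 2: 27 = 5^2 + 2; sub 6 for 5: 6^2 + 2; = 38; G_3 = 38−1 = 37
step 3: 37 = 6^2 + 1; sub 7 for 6: 7^2 + 1; = 50; G_4 = 50−1 = 49
step 4: 49 = 7^2; sub 8 for 7: 8^2; = 64; G_5 = 64−1 = 63
step 5: 63 = 7·8 + 7; sub 9 for 8: 7·9 + 7; = 70; G_6 = 70−1 = 69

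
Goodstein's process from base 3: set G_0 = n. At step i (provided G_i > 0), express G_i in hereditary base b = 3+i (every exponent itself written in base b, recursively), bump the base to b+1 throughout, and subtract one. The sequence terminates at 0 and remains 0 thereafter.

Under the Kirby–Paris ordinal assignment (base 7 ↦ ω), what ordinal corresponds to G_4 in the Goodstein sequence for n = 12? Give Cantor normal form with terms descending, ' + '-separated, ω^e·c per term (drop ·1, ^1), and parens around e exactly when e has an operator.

ω^2

base 3: 12 = 3^2 + 3; at 4: 4^2 + 4 = 20; next = 19
base 4: 19 = 4^2 + 3; at 5: 5^2 + 3 = 28; next = 27
base 5: 27 = 5^2 + 2; at 6: 6^2 + 2 = 38; next = 37
base 6: 37 = 6^2 + 1; at 7: 7^2 + 1 = 50; next = 49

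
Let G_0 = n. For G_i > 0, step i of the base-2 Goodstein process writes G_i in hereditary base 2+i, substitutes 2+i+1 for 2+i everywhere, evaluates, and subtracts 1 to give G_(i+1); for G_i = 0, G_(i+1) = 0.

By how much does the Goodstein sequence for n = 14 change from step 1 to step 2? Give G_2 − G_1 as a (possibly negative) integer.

1171

base 2: 14 = 2^(2 + 1) + 2^2 + 2; at 3: 3^(3 + 1) + 3^3 + 3 = 111; next = 110
base 3: 110 = 3^(3 + 1) + 3^3 + 2; at 4: 4^(4 + 1) + 4^4 + 2 = 1282; next = 1281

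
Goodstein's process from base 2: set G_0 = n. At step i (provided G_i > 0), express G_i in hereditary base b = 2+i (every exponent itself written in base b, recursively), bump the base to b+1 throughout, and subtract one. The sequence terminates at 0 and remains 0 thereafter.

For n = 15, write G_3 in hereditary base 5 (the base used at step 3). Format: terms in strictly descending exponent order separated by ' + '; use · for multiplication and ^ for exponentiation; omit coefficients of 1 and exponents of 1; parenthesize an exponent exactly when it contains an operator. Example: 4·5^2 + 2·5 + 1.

[0] 15 ≡ 2^(2 + 1) + 2^2 + 2 + 1 (base 2). Lift 3: 112. −1: 111.
[1] 111 ≡ 3^(3 + 1) + 3^3 + 3 (base 3). Lift 4: 1284. −1: 1283.
[2] 1283 ≡ 4^(4 + 1) + 4^4 + 3 (base 4). Lift 5: 18753. −1: 18752.

5^(5 + 1) + 5^5 + 2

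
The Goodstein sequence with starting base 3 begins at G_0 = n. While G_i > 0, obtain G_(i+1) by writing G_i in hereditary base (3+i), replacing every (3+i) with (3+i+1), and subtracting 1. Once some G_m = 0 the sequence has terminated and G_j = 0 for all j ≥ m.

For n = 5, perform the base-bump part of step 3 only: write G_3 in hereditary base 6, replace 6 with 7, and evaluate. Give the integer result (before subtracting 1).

(0) 5|_3 = 3 + 2 ↦ 4 + 2|_4 = 6 ⇒ 5
(1) 5|_4 = 4 + 1 ↦ 5 + 1|_5 = 6 ⇒ 5
(2) 5|_5 = 5 ↦ 6|_6 = 6 ⇒ 5
(3) 5|_6 = 5 ↦ 5|_7 = 5 ⇒ 4

5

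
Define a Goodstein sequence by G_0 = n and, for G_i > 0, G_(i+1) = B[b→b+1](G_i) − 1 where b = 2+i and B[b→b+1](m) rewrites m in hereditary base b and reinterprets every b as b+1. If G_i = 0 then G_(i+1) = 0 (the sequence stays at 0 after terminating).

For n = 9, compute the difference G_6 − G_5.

(0) 9|_2 = 2^(2 + 1) + 1 ↦ 3^(3 + 1) + 1|_3 = 82 ⇒ 81
(1) 81|_3 = 3^(3 + 1) ↦ 4^(4 + 1)|_4 = 1024 ⇒ 1023
(2) 1023|_4 = 3·4^4 + 3·4^3 + 3·4^2 + 3·4 + 3 ↦ 3·5^5 + 3·5^3 + 3·5^2 + 3·5 + 3|_5 = 9843 ⇒ 9842
(3) 9842|_5 = 3·5^5 + 3·5^3 + 3·5^2 + 3·5 + 2 ↦ 3·6^6 + 3·6^3 + 3·6^2 + 3·6 + 2|_6 = 140744 ⇒ 140743
(4) 140743|_6 = 3·6^6 + 3·6^3 + 3·6^2 + 3·6 + 1 ↦ 3·7^7 + 3·7^3 + 3·7^2 + 3·7 + 1|_7 = 2471827 ⇒ 2471826
(5) 2471826|_7 = 3·7^7 + 3·7^3 + 3·7^2 + 3·7 ↦ 3·8^8 + 3·8^3 + 3·8^2 + 3·8|_8 = 50333400 ⇒ 50333399

47861573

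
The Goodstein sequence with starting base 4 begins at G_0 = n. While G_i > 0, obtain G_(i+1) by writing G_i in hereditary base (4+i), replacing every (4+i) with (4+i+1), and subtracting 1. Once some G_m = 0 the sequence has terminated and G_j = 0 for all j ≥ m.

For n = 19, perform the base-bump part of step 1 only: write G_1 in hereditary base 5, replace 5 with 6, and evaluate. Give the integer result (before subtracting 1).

(0) 19|_4 = 4^2 + 3 ↦ 5^2 + 3|_5 = 28 ⇒ 27
(1) 27|_5 = 5^2 + 2 ↦ 6^2 + 2|_6 = 38 ⇒ 37

38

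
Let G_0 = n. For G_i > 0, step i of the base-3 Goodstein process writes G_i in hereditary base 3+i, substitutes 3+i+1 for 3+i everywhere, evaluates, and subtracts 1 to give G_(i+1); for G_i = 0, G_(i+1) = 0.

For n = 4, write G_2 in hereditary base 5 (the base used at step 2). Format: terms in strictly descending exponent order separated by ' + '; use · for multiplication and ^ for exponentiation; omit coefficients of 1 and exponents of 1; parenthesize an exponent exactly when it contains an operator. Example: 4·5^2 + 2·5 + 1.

(0) 4|_3 = 3 + 1 ↦ 4 + 1|_4 = 5 ⇒ 4
(1) 4|_4 = 4 ↦ 5|_5 = 5 ⇒ 4
(2) 4|_5 = 4 ↦ 4|_6 = 4 ⇒ 3

4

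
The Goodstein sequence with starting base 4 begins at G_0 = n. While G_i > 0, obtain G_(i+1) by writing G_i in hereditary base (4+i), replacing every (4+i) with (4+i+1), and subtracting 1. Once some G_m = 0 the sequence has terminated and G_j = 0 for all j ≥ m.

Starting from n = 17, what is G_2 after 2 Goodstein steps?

35

17 —HB4→ 4^2 + 1 —bump→ 5^2 + 1 = 26 —(−1)→ 25
25 —HB5→ 5^2 —bump→ 6^2 = 36 —(−1)→ 35
35 —HB6→ 5·6 + 5 —bump→ 5·7 + 5 = 40 —(−1)→ 39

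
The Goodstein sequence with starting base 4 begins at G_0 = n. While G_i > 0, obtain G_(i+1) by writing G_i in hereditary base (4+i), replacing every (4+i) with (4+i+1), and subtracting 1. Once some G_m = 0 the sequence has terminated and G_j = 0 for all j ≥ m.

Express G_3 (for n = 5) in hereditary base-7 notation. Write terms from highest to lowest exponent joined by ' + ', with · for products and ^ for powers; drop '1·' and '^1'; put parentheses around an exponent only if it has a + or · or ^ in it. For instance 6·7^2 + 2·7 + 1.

4

(0) 5|_4 = 4 + 1 ↦ 5 + 1|_5 = 6 ⇒ 5
(1) 5|_5 = 5 ↦ 6|_6 = 6 ⇒ 5
(2) 5|_6 = 5 ↦ 5|_7 = 5 ⇒ 4
(3) 4|_7 = 4 ↦ 4|_8 = 4 ⇒ 3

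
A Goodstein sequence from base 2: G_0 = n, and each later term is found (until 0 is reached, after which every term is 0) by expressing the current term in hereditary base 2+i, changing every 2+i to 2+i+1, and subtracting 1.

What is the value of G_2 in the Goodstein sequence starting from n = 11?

1027

step 0: 11 = 2^(2 + 1) + 2 + 1; sub 3 for 2: 3^(3 + 1) + 3 + 1; = 85; G_1 = 85−1 = 84
step 1: 84 = 3^(3 + 1) + 3; sub 4 for 3: 4^(4 + 1) + 4; = 1028; G_2 = 1028−1 = 1027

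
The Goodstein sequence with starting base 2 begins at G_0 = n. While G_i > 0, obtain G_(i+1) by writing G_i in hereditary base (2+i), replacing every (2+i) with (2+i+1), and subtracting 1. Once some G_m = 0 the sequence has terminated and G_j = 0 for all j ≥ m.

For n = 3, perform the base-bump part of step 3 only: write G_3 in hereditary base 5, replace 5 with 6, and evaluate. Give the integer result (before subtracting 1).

2

(0) 3|_2 = 2 + 1 ↦ 3 + 1|_3 = 4 ⇒ 3
(1) 3|_3 = 3 ↦ 4|_4 = 4 ⇒ 3
(2) 3|_4 = 3 ↦ 3|_5 = 3 ⇒ 2
(3) 2|_5 = 2 ↦ 2|_6 = 2 ⇒ 1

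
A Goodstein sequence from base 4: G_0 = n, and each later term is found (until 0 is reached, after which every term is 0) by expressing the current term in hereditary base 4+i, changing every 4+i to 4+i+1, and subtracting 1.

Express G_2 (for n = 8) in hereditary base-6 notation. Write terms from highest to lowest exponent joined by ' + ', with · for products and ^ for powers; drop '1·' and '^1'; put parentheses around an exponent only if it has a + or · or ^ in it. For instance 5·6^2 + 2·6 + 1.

base 4: 8 = 2·4; at 5: 2·5 = 10; next = 9
base 5: 9 = 5 + 4; at 6: 6 + 4 = 10; next = 9
base 6: 9 = 6 + 3; at 7: 7 + 3 = 10; next = 9

6 + 3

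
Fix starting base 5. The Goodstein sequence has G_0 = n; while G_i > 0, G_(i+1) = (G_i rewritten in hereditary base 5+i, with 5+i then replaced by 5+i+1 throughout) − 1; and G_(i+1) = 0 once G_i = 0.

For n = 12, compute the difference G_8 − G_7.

0

12 —HB5→ 2·5 + 2 —bump→ 2·6 + 2 = 14 —(−1)→ 13
13 —HB6→ 2·6 + 1 —bump→ 2·7 + 1 = 15 —(−1)→ 14
14 —HB7→ 2·7 —bump→ 2·8 = 16 —(−1)→ 15
15 —HB8→ 8 + 7 —bump→ 9 + 7 = 16 —(−1)→ 15
15 —HB9→ 9 + 6 —bump→ 10 + 6 = 16 —(−1)→ 15
15 —HB10→ 10 + 5 —bump→ 11 + 5 = 16 —(−1)→ 15
15 —HB11→ 11 + 4 —bump→ 12 + 4 = 16 —(−1)→ 15
15 —HB12→ 12 + 3 —bump→ 13 + 3 = 16 —(−1)→ 15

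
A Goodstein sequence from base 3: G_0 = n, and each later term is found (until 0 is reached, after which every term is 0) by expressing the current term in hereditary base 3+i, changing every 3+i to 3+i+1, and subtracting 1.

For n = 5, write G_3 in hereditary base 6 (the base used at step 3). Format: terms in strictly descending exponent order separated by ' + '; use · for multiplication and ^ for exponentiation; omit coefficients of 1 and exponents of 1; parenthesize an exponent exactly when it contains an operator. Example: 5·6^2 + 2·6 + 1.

5 —HB3→ 3 + 2 —bump→ 4 + 2 = 6 —(−1)→ 5
5 —HB4→ 4 + 1 —bump→ 5 + 1 = 6 —(−1)→ 5
5 —HB5→ 5 —bump→ 6 = 6 —(−1)→ 5
5 —HB6→ 5 —bump→ 5 = 5 —(−1)→ 4

5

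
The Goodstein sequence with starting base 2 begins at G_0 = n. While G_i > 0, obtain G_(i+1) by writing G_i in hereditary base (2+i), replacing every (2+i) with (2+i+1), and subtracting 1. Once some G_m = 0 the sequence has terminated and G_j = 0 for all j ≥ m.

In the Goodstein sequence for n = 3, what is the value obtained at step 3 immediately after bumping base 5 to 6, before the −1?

(0) 3|_2 = 2 + 1 ↦ 3 + 1|_3 = 4 ⇒ 3
(1) 3|_3 = 3 ↦ 4|_4 = 4 ⇒ 3
(2) 3|_4 = 3 ↦ 3|_5 = 3 ⇒ 2
(3) 2|_5 = 2 ↦ 2|_6 = 2 ⇒ 1

2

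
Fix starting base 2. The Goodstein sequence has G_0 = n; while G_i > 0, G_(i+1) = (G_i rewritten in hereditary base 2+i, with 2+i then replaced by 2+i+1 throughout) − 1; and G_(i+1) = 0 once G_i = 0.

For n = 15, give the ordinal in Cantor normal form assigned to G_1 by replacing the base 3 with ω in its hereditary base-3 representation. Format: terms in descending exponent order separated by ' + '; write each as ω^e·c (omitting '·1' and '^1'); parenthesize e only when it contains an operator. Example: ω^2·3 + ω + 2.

base 2: 15 = 2^(2 + 1) + 2^2 + 2 + 1; at 3: 3^(3 + 1) + 3^3 + 3 + 1 = 112; next = 111
base 3: 111 = 3^(3 + 1) + 3^3 + 3; at 4: 4^(4 + 1) + 4^4 + 4 = 1284; next = 1283

ω^(ω + 1) + ω^ω + ω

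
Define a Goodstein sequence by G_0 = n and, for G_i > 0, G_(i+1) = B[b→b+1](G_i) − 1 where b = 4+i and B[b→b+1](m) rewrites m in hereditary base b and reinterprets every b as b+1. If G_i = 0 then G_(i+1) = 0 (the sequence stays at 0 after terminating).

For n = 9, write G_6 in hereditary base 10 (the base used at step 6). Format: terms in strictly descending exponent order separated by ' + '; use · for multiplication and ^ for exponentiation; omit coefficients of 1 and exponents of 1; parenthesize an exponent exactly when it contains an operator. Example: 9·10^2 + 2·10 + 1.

G_0=9  [base 4] 2·4 + 1  →[4↦5]→  2·5 + 1 = 11  −1 ⇒ G_1=10
G_1=10  [base 5] 2·5  →[5↦6]→  2·6 = 12  −1 ⇒ G_2=11
G_2=11  [base 6] 6 + 5  →[6↦7]→  7 + 5 = 12  −1 ⇒ G_3=11
G_3=11  [base 7] 7 + 4  →[7↦8]→  8 + 4 = 12  −1 ⇒ G_4=11
G_4=11  [base 8] 8 + 3  →[8↦9]→  9 + 3 = 12  −1 ⇒ G_5=11
G_5=11  [base 9] 9 + 2  →[9↦10]→  10 + 2 = 12  −1 ⇒ G_6=11
G_6=11  [base 10] 10 + 1  →[10↦11]→  11 + 1 = 12  −1 ⇒ G_7=11

10 + 1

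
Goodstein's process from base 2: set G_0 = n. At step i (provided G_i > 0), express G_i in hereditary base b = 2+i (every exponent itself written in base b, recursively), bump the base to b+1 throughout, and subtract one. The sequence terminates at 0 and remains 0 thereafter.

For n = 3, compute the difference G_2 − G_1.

(0) 3|_2 = 2 + 1 ↦ 3 + 1|_3 = 4 ⇒ 3
(1) 3|_3 = 3 ↦ 4|_4 = 4 ⇒ 3

0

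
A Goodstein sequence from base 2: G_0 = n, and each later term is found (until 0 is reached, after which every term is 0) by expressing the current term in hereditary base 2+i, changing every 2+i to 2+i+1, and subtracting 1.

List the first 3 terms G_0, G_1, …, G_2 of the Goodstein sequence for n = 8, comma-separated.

8, 80, 553

8 —HB2→ 2^(2 + 1) —bump→ 3^(3 + 1) = 81 —(−1)→ 80
80 —HB3→ 2·3^3 + 2·3^2 + 2·3 + 2 —bump→ 2·4^4 + 2·4^2 + 2·4 + 2 = 554 —(−1)→ 553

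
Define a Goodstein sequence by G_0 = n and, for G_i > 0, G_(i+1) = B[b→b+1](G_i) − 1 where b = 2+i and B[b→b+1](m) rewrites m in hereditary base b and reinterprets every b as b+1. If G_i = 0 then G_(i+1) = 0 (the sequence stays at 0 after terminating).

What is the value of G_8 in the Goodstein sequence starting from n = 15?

100077777775

i=0: 15 = 2^(2 + 1) + 2^2 + 2 + 1 (b=2); 2→3: 3^(3 + 1) + 3^3 + 3 + 1 = 112; 112−1 = 111
i=1: 111 = 3^(3 + 1) + 3^3 + 3 (b=3); 3→4: 4^(4 + 1) + 4^4 + 4 = 1284; 1284−1 = 1283
i=2: 1283 = 4^(4 + 1) + 4^4 + 3 (b=4); 4→5: 5^(5 + 1) + 5^5 + 3 = 18753; 18753−1 = 18752
i=3: 18752 = 5^(5 + 1) + 5^5 + 2 (b=5); 5→6: 6^(6 + 1) + 6^6 + 2 = 326594; 326594−1 = 326593
i=4: 326593 = 6^(6 + 1) + 6^6 + 1 (b=6); 6→7: 7^(7 + 1) + 7^7 + 1 = 6588345; 6588345−1 = 6588344
i=5: 6588344 = 7^(7 + 1) + 7^7 (b=7); 7→8: 8^(8 + 1) + 8^8 = 150994944; 150994944−1 = 150994943
i=6: 150994943 = 8^(8 + 1) + 7·8^7 + 7·8^6 + 7·8^5 + 7·8^4 + 7·8^3 + 7·8^2 + 7·8 + 7 (b=8); 8→9: 9^(9 + 1) + 7·9^7 + 7·9^6 + 7·9^5 + 7·9^4 + 7·9^3 + 7·9^2 + 7·9 + 7 = 3524450281; 3524450281−1 = 3524450280
i=7: 3524450280 = 9^(9 + 1) + 7·9^7 + 7·9^6 + 7·9^5 + 7·9^4 + 7·9^3 + 7·9^2 + 7·9 + 6 (b=9); 9→10: 10^(10 + 1) + 7·10^7 + 7·10^6 + 7·10^5 + 7·10^4 + 7·10^3 + 7·10^2 + 7·10 + 6 = 100077777776; 100077777776−1 = 100077777775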